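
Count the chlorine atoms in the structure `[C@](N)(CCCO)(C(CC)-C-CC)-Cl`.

1

The symbol for chlorine appears 1 time in the SMILES.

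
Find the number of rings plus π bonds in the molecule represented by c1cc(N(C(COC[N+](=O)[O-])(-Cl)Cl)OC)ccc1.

5

Molecular formula from the SMILES: C10H12Cl2N2O4.
DoU = (2C + 2 + N − H − X)/2 = (2·10 + 2 + 2 − 12 − 2)/2 = 10/2 = 5.
(Structurally: 1 ring(s) + 4 π bond(s) = 5.)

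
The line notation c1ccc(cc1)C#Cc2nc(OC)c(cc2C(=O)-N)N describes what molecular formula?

Heavy atoms from the SMILES: 15 C, 3 N, 2 O.
Implicit hydrogens by atom environment:
  6 × C (aromatic): 1 H each → 6
  5 × C (aromatic): no H
  3 × C: no H
  2 × N: 2 H each → 4
  2 × O: no H
  1 × C: 3 H
  1 × N (aromatic): no H
  Total hydrogens = 13.
Molecular formula: C15H13N3O2

C15H13N3O2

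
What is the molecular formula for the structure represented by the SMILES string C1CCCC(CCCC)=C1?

Heavy atoms from the SMILES: 10 C.
Implicit hydrogens by atom environment:
  7 × C: 2 H each → 14
  1 × C: 3 H
  1 × C: 1 H
  1 × C: no H
  Total hydrogens = 18.
Molecular formula: C10H18

C10H18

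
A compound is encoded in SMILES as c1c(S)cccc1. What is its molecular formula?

C6H6S

Heavy atoms from the SMILES: 6 C, 1 S.
Implicit hydrogens by atom environment:
  5 × C (aromatic): 1 H each → 5
  1 × C (aromatic): no H
  1 × S: 1 H
  Total hydrogens = 6.
Molecular formula: C6H6S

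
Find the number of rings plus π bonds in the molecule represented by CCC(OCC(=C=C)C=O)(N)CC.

3

Molecular formula from the SMILES: C10H17NO2.
DoU = (2C + 2 + N − H − X)/2 = (2·10 + 2 + 1 − 17 − 0)/2 = 6/2 = 3.
(Structurally: 0 ring(s) + 3 π bond(s) = 3.)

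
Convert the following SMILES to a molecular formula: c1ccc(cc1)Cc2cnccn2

Heavy atoms from the SMILES: 11 C, 2 N.
Implicit hydrogens by atom environment:
  8 × C (aromatic): 1 H each → 8
  2 × C (aromatic): no H
  2 × N (aromatic): no H
  1 × C: 2 H
  Total hydrogens = 10.
Molecular formula: C11H10N2

C11H10N2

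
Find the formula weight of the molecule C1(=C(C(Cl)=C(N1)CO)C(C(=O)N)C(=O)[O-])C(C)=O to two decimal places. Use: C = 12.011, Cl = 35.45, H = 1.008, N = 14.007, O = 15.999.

Molecular formula: C10H10ClN2O5-.
M = 10×12.011 + 1×35.45 + 10×1.008 + 2×14.007 + 5×15.999 = 273.65 g/mol.

273.65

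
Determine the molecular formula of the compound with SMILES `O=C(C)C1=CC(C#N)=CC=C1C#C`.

Heavy atoms from the SMILES: 11 C, 1 N, 1 O.
Implicit hydrogens by atom environment:
  3 × C (aromatic): 1 H each → 3
  3 × C (aromatic): no H
  3 × C: no H
  1 × C: 3 H
  1 × C: 1 H
  1 × N: no H
  1 × O: no H
  Total hydrogens = 7.
Molecular formula: C11H7NO

C11H7NO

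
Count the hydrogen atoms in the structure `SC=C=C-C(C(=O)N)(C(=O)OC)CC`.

Hydrogens are implicit in SMILES; fill each atom to its normal valence:
  4 × C: no H
  3 × O: no H
  2 × C: 3 H each → 6
  2 × C: 1 H each → 2
  1 × C: 2 H
  1 × N: 2 H
  1 × S: 1 H
  Total hydrogens = 13.

13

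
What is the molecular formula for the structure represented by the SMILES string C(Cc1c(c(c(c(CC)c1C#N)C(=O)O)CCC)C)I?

Heavy atoms from the SMILES: 16 C, 1 I, 1 N, 2 O.
Implicit hydrogens by atom environment:
  6 × C (aromatic): no H
  5 × C: 2 H each → 10
  3 × C: 3 H each → 9
  2 × C: no H
  1 × I: no H
  1 × N: no H
  1 × O: 1 H
  1 × O: no H
  Total hydrogens = 20.
Molecular formula: C16H20INO2

C16H20INO2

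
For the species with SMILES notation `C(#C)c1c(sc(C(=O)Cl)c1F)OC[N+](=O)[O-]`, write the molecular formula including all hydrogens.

Heavy atoms from the SMILES: 8 C, 1 Cl, 1 F, 1 N, 4 O, 1 S.
Implicit hydrogens by atom environment:
  4 × C (aromatic): no H
  3 × O: no H
  2 × C: no H
  1 × C: 2 H
  1 × C: 1 H
  1 × Cl: no H
  1 × F: no H
  1 × N (charge +1): no H
  1 × O (charge -1): no H
  1 × S (aromatic): no H
  Total hydrogens = 3.
Molecular formula: C8H3ClFNO4S

C8H3ClFNO4S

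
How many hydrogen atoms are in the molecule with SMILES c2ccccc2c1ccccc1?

10

Hydrogens are implicit in SMILES; fill each atom to its normal valence:
  10 × C (aromatic): 1 H each → 10
  2 × C (aromatic): no H
  Total hydrogens = 10.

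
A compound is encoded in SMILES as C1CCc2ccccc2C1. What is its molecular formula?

C10H12

Heavy atoms from the SMILES: 10 C.
Implicit hydrogens by atom environment:
  4 × C: 2 H each → 8
  4 × C (aromatic): 1 H each → 4
  2 × C (aromatic): no H
  Total hydrogens = 12.
Molecular formula: C10H12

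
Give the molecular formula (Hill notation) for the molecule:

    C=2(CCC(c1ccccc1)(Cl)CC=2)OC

Heavy atoms from the SMILES: 13 C, 1 Cl, 1 O.
Implicit hydrogens by atom environment:
  5 × C (aromatic): 1 H each → 5
  3 × C: 2 H each → 6
  2 × C: no H
  1 × C: 3 H
  1 × C: 1 H
  1 × C (aromatic): no H
  1 × Cl: no H
  1 × O: no H
  Total hydrogens = 15.
Molecular formula: C13H15ClO

C13H15ClO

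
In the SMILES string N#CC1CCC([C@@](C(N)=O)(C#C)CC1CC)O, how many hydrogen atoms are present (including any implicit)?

18

Hydrogens are implicit in SMILES; fill each atom to its normal valence:
  4 × C: 2 H each → 8
  4 × C: 1 H each → 4
  4 × C: no H
  1 × C: 3 H
  1 × N: 2 H
  1 × N: no H
  1 × O: 1 H
  1 × O: no H
  Total hydrogens = 18.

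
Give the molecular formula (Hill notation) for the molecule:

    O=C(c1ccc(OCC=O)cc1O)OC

Heavy atoms from the SMILES: 10 C, 5 O.
Implicit hydrogens by atom environment:
  4 × O: no H
  3 × C (aromatic): 1 H each → 3
  3 × C (aromatic): no H
  1 × C: 3 H
  1 × C: 2 H
  1 × C: 1 H
  1 × C: no H
  1 × O: 1 H
  Total hydrogens = 10.
Molecular formula: C10H10O5

C10H10O5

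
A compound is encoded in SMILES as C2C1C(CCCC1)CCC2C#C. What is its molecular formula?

Heavy atoms from the SMILES: 12 C.
Implicit hydrogens by atom environment:
  7 × C: 2 H each → 14
  4 × C: 1 H each → 4
  1 × C: no H
  Total hydrogens = 18.
Molecular formula: C12H18

C12H18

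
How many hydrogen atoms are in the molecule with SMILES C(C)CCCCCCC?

Hydrogens are implicit in SMILES; fill each atom to its normal valence:
  7 × C: 2 H each → 14
  2 × C: 3 H each → 6
  Total hydrogens = 20.

20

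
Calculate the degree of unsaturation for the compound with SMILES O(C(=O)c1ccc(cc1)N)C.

Molecular formula from the SMILES: C8H9NO2.
DoU = (2C + 2 + N − H − X)/2 = (2·8 + 2 + 1 − 9 − 0)/2 = 10/2 = 5.
(Structurally: 1 ring(s) + 4 π bond(s) = 5.)

5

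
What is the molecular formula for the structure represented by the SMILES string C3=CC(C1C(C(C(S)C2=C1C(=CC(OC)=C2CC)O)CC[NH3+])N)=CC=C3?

C21H29N2O2S+

Heavy atoms from the SMILES: 21 C, 2 N, 2 O, 1 S.
Implicit hydrogens by atom environment:
  6 × C (aromatic): 1 H each → 6
  6 × C (aromatic): no H
  4 × C: 1 H each → 4
  3 × C: 2 H each → 6
  2 × C: 3 H each → 6
  1 × N (charge +1): 3 H
  1 × N: 2 H
  1 × O: 1 H
  1 × O: no H
  1 × S: 1 H
  Total hydrogens = 29.
Net charge +1.
Molecular formula: C21H29N2O2S+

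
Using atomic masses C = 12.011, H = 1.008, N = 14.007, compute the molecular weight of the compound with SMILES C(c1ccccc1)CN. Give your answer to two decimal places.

Molecular formula: C8H11N.
M = 8×12.011 + 11×1.008 + 1×14.007 = 121.18 g/mol.

121.18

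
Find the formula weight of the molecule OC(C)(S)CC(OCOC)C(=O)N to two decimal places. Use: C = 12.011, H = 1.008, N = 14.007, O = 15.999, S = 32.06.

209.26

Molecular formula: C7H15NO4S.
M = 7×12.011 + 15×1.008 + 1×14.007 + 4×15.999 + 1×32.06 = 209.26 g/mol.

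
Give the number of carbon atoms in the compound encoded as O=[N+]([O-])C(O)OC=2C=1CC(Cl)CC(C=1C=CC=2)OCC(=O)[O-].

13

The symbol for carbon appears 13 times in the SMILES. (Cl is a single chlorine, not C + l.)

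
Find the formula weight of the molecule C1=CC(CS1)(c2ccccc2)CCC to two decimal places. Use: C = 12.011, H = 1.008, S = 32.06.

Molecular formula: C13H16S.
M = 13×12.011 + 16×1.008 + 1×32.06 = 204.33 g/mol.

204.33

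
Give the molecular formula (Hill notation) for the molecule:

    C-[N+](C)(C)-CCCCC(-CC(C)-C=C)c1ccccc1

Heavy atoms from the SMILES: 19 C, 1 N.
Implicit hydrogens by atom environment:
  6 × C: 2 H each → 12
  5 × C (aromatic): 1 H each → 5
  4 × C: 3 H each → 12
  3 × C: 1 H each → 3
  1 × C (aromatic): no H
  1 × N (charge +1): no H
  Total hydrogens = 32.
Net charge +1.
Molecular formula: C19H32N+

C19H32N+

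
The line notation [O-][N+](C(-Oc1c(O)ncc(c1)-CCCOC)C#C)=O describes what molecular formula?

Heavy atoms from the SMILES: 12 C, 2 N, 5 O.
Implicit hydrogens by atom environment:
  3 × C: 2 H each → 6
  3 × C (aromatic): no H
  3 × O: no H
  2 × C (aromatic): 1 H each → 2
  2 × C: 1 H each → 2
  1 × C: 3 H
  1 × C: no H
  1 × N (aromatic): no H
  1 × N (charge +1): no H
  1 × O: 1 H
  1 × O (charge -1): no H
  Total hydrogens = 14.
Molecular formula: C12H14N2O5

C12H14N2O5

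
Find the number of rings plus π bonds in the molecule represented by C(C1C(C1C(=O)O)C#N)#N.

Molecular formula from the SMILES: C6H4N2O2.
DoU = (2C + 2 + N − H − X)/2 = (2·6 + 2 + 2 − 4 − 0)/2 = 12/2 = 6.
(Structurally: 1 ring(s) + 5 π bond(s) = 6.)

6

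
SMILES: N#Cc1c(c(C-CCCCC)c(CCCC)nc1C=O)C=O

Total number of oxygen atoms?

2

The symbol for oxygen appears 2 times in the SMILES.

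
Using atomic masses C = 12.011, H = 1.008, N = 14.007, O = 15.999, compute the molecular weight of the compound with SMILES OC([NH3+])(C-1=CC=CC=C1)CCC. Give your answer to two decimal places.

166.24

Molecular formula: C10H16NO+.
M = 10×12.011 + 16×1.008 + 1×14.007 + 1×15.999 = 166.24 g/mol.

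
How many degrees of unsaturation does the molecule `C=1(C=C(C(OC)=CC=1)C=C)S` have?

Molecular formula from the SMILES: C9H10OS.
DoU = (2C + 2 + N − H − X)/2 = (2·9 + 2 + 0 − 10 − 0)/2 = 10/2 = 5.
(Structurally: 1 ring(s) + 4 π bond(s) = 5.)

5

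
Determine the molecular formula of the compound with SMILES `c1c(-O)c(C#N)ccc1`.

Heavy atoms from the SMILES: 7 C, 1 N, 1 O.
Implicit hydrogens by atom environment:
  4 × C (aromatic): 1 H each → 4
  2 × C (aromatic): no H
  1 × C: no H
  1 × N: no H
  1 × O: 1 H
  Total hydrogens = 5.
Molecular formula: C7H5NO

C7H5NO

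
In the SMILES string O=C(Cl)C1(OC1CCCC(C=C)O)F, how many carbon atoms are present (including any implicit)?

9

The symbol for carbon appears 9 times in the SMILES. (Cl is a single chlorine, not C + l.)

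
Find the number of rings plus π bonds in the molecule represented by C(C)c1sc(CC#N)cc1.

Molecular formula from the SMILES: C8H9NS.
DoU = (2C + 2 + N − H − X)/2 = (2·8 + 2 + 1 − 9 − 0)/2 = 10/2 = 5.
(Structurally: 1 ring(s) + 4 π bond(s) = 5.)

5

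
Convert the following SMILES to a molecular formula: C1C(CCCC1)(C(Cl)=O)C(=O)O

Heavy atoms from the SMILES: 8 C, 1 Cl, 3 O.
Implicit hydrogens by atom environment:
  5 × C: 2 H each → 10
  3 × C: no H
  2 × O: no H
  1 × Cl: no H
  1 × O: 1 H
  Total hydrogens = 11.
Molecular formula: C8H11ClO3

C8H11ClO3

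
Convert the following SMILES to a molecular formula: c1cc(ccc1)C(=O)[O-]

Heavy atoms from the SMILES: 7 C, 2 O.
Implicit hydrogens by atom environment:
  5 × C (aromatic): 1 H each → 5
  1 × C (aromatic): no H
  1 × C: no H
  1 × O: no H
  1 × O (charge -1): no H
  Total hydrogens = 5.
Net charge -1.
Molecular formula: C7H5O2-

C7H5O2-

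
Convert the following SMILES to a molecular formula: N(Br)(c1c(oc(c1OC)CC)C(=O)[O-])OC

Heavy atoms from the SMILES: 1 Br, 9 C, 1 N, 5 O.
Implicit hydrogens by atom environment:
  4 × C (aromatic): no H
  3 × C: 3 H each → 9
  3 × O: no H
  1 × Br: no H
  1 × C: 2 H
  1 × C: no H
  1 × N: no H
  1 × O (aromatic): no H
  1 × O (charge -1): no H
  Total hydrogens = 11.
Net charge -1.
Molecular formula: C9H11BrNO5-

C9H11BrNO5-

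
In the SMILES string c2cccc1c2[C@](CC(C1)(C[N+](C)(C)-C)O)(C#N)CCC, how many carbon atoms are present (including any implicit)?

18

The symbol for carbon appears 18 times in the SMILES. Lowercase c denotes aromatic carbon and counts toward C.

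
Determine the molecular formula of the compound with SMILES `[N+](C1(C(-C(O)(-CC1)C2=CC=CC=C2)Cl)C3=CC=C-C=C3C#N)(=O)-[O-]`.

Heavy atoms from the SMILES: 18 C, 1 Cl, 2 N, 3 O.
Implicit hydrogens by atom environment:
  9 × C (aromatic): 1 H each → 9
  3 × C: no H
  3 × C (aromatic): no H
  2 × C: 2 H each → 4
  1 × C: 1 H
  1 × Cl: no H
  1 × N (charge +1): no H
  1 × N: no H
  1 × O: 1 H
  1 × O: no H
  1 × O (charge -1): no H
  Total hydrogens = 15.
Molecular formula: C18H15ClN2O3

C18H15ClN2O3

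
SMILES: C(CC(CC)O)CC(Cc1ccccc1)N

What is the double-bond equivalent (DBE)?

4

Molecular formula from the SMILES: C14H23NO.
DoU = (2C + 2 + N − H − X)/2 = (2·14 + 2 + 1 − 23 − 0)/2 = 8/2 = 4.
(Structurally: 1 ring(s) + 3 π bond(s) = 4.)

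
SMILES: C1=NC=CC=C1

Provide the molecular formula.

C5H5N

Heavy atoms from the SMILES: 5 C, 1 N.
Implicit hydrogens by atom environment:
  5 × C (aromatic): 1 H each → 5
  1 × N (aromatic): no H
  Total hydrogens = 5.
Molecular formula: C5H5N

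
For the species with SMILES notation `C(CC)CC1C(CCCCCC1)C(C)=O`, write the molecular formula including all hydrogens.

C14H26O

Heavy atoms from the SMILES: 14 C, 1 O.
Implicit hydrogens by atom environment:
  9 × C: 2 H each → 18
  2 × C: 3 H each → 6
  2 × C: 1 H each → 2
  1 × C: no H
  1 × O: no H
  Total hydrogens = 26.
Molecular formula: C14H26O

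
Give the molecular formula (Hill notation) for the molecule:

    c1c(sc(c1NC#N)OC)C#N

Heavy atoms from the SMILES: 7 C, 3 N, 1 O, 1 S.
Implicit hydrogens by atom environment:
  3 × C (aromatic): no H
  2 × C: no H
  2 × N: no H
  1 × C: 3 H
  1 × C (aromatic): 1 H
  1 × N: 1 H
  1 × O: no H
  1 × S (aromatic): no H
  Total hydrogens = 5.
Molecular formula: C7H5N3OS

C7H5N3OS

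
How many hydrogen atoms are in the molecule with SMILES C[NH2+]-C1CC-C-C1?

14

Hydrogens are implicit in SMILES; fill each atom to its normal valence:
  4 × C: 2 H each → 8
  1 × C: 3 H
  1 × C: 1 H
  1 × N (charge +1): 2 H
  Total hydrogens = 14.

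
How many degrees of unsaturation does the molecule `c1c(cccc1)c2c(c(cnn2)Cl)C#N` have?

10

Molecular formula from the SMILES: C11H6ClN3.
DoU = (2C + 2 + N − H − X)/2 = (2·11 + 2 + 3 − 6 − 1)/2 = 20/2 = 10.
(Structurally: 2 ring(s) + 8 π bond(s) = 10.)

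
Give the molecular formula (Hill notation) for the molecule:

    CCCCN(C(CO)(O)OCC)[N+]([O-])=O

C8H18N2O5

Heavy atoms from the SMILES: 8 C, 2 N, 5 O.
Implicit hydrogens by atom environment:
  5 × C: 2 H each → 10
  2 × C: 3 H each → 6
  2 × O: 1 H each → 2
  2 × O: no H
  1 × C: no H
  1 × N: no H
  1 × N (charge +1): no H
  1 × O (charge -1): no H
  Total hydrogens = 18.
Molecular formula: C8H18N2O5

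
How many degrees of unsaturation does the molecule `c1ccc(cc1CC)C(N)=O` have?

Molecular formula from the SMILES: C9H11NO.
DoU = (2C + 2 + N − H − X)/2 = (2·9 + 2 + 1 − 11 − 0)/2 = 10/2 = 5.
(Structurally: 1 ring(s) + 4 π bond(s) = 5.)

5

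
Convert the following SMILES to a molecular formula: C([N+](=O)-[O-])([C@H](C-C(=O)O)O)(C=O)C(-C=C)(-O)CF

C9H12FNO7

Heavy atoms from the SMILES: 9 C, 1 F, 1 N, 7 O.
Implicit hydrogens by atom environment:
  3 × C: 2 H each → 6
  3 × C: 1 H each → 3
  3 × C: no H
  3 × O: 1 H each → 3
  3 × O: no H
  1 × F: no H
  1 × N (charge +1): no H
  1 × O (charge -1): no H
  Total hydrogens = 12.
Molecular formula: C9H12FNO7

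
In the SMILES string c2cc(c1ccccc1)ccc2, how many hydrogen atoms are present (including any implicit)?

10

Hydrogens are implicit in SMILES; fill each atom to its normal valence:
  10 × C (aromatic): 1 H each → 10
  2 × C (aromatic): no H
  Total hydrogens = 10.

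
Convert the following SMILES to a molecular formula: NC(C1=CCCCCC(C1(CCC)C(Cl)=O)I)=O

C13H19ClINO2

Heavy atoms from the SMILES: 13 C, 1 Cl, 1 I, 1 N, 2 O.
Implicit hydrogens by atom environment:
  6 × C: 2 H each → 12
  4 × C: no H
  2 × C: 1 H each → 2
  2 × O: no H
  1 × C: 3 H
  1 × Cl: no H
  1 × I: no H
  1 × N: 2 H
  Total hydrogens = 19.
Molecular formula: C13H19ClINO2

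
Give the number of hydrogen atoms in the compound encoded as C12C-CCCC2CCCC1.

Hydrogens are implicit in SMILES; fill each atom to its normal valence:
  8 × C: 2 H each → 16
  2 × C: 1 H each → 2
  Total hydrogens = 18.

18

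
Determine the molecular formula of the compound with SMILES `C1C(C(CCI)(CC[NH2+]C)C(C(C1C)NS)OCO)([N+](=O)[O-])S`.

C13H27IN3O4S2+

Heavy atoms from the SMILES: 13 C, 1 I, 3 N, 4 O, 2 S.
Implicit hydrogens by atom environment:
  6 × C: 2 H each → 12
  3 × C: 1 H each → 3
  2 × C: 3 H each → 6
  2 × C: no H
  2 × O: no H
  2 × S: 1 H each → 2
  1 × I: no H
  1 × N (charge +1): 2 H
  1 × N: 1 H
  1 × N (charge +1): no H
  1 × O: 1 H
  1 × O (charge -1): no H
  Total hydrogens = 27.
Net charge +1.
Molecular formula: C13H27IN3O4S2+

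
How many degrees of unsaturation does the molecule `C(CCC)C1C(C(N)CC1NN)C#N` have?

Molecular formula from the SMILES: C10H20N4.
DoU = (2C + 2 + N − H − X)/2 = (2·10 + 2 + 4 − 20 − 0)/2 = 6/2 = 3.
(Structurally: 1 ring(s) + 2 π bond(s) = 3.)

3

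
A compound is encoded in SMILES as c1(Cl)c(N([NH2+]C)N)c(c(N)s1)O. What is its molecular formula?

Heavy atoms from the SMILES: 5 C, 1 Cl, 4 N, 1 O, 1 S.
Implicit hydrogens by atom environment:
  4 × C (aromatic): no H
  2 × N: 2 H each → 4
  1 × C: 3 H
  1 × Cl: no H
  1 × N (charge +1): 2 H
  1 × N: no H
  1 × O: 1 H
  1 × S (aromatic): no H
  Total hydrogens = 10.
Net charge +1.
Molecular formula: C5H10ClN4OS+

C5H10ClN4OS+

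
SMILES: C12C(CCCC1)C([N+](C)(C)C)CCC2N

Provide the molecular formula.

C13H27N2+

Heavy atoms from the SMILES: 13 C, 2 N.
Implicit hydrogens by atom environment:
  6 × C: 2 H each → 12
  4 × C: 1 H each → 4
  3 × C: 3 H each → 9
  1 × N: 2 H
  1 × N (charge +1): no H
  Total hydrogens = 27.
Net charge +1.
Molecular formula: C13H27N2+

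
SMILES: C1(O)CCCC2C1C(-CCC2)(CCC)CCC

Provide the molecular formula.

C16H30O

Heavy atoms from the SMILES: 16 C, 1 O.
Implicit hydrogens by atom environment:
  10 × C: 2 H each → 20
  3 × C: 1 H each → 3
  2 × C: 3 H each → 6
  1 × C: no H
  1 × O: 1 H
  Total hydrogens = 30.
Molecular formula: C16H30O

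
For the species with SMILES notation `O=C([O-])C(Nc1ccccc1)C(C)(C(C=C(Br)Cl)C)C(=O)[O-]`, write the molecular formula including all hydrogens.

Heavy atoms from the SMILES: 1 Br, 15 C, 1 Cl, 1 N, 4 O.
Implicit hydrogens by atom environment:
  5 × C (aromatic): 1 H each → 5
  4 × C: no H
  3 × C: 1 H each → 3
  2 × C: 3 H each → 6
  2 × O: no H
  2 × O (charge -1): no H
  1 × Br: no H
  1 × C (aromatic): no H
  1 × Cl: no H
  1 × N: 1 H
  Total hydrogens = 15.
Net charge -2.
Molecular formula: [C15H15BrClNO4]2-

[C15H15BrClNO4]2-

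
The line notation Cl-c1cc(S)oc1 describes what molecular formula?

Heavy atoms from the SMILES: 4 C, 1 Cl, 1 O, 1 S.
Implicit hydrogens by atom environment:
  2 × C (aromatic): 1 H each → 2
  2 × C (aromatic): no H
  1 × Cl: no H
  1 × O (aromatic): no H
  1 × S: 1 H
  Total hydrogens = 3.
Molecular formula: C4H3ClOS

C4H3ClOS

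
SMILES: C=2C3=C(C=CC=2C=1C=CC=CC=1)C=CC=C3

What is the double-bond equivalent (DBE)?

11

Molecular formula from the SMILES: C16H12.
DoU = (2C + 2 + N − H − X)/2 = (2·16 + 2 + 0 − 12 − 0)/2 = 22/2 = 11.
(Structurally: 3 ring(s) + 8 π bond(s) = 11.)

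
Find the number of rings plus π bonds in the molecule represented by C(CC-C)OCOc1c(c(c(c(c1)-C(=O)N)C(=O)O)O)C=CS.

7

Molecular formula from the SMILES: C15H19NO6S.
DoU = (2C + 2 + N − H − X)/2 = (2·15 + 2 + 1 − 19 − 0)/2 = 14/2 = 7.
(Structurally: 1 ring(s) + 6 π bond(s) = 7.)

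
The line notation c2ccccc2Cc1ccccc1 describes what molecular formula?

C13H12

Heavy atoms from the SMILES: 13 C.
Implicit hydrogens by atom environment:
  10 × C (aromatic): 1 H each → 10
  2 × C (aromatic): no H
  1 × C: 2 H
  Total hydrogens = 12.
Molecular formula: C13H12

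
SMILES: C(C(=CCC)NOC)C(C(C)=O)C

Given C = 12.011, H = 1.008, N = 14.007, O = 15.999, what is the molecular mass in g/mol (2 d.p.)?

185.27

Molecular formula: C10H19NO2.
M = 10×12.011 + 19×1.008 + 1×14.007 + 2×15.999 = 185.27 g/mol.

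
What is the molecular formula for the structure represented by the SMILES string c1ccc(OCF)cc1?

Heavy atoms from the SMILES: 7 C, 1 F, 1 O.
Implicit hydrogens by atom environment:
  5 × C (aromatic): 1 H each → 5
  1 × C: 2 H
  1 × C (aromatic): no H
  1 × F: no H
  1 × O: no H
  Total hydrogens = 7.
Molecular formula: C7H7FO

C7H7FO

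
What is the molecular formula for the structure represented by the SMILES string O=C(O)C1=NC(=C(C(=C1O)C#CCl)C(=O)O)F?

Heavy atoms from the SMILES: 9 C, 1 Cl, 1 F, 1 N, 5 O.
Implicit hydrogens by atom environment:
  5 × C (aromatic): no H
  4 × C: no H
  3 × O: 1 H each → 3
  2 × O: no H
  1 × Cl: no H
  1 × F: no H
  1 × N (aromatic): no H
  Total hydrogens = 3.
Molecular formula: C9H3ClFNO5

C9H3ClFNO5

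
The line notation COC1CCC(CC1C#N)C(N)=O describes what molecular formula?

C9H14N2O2

Heavy atoms from the SMILES: 9 C, 2 N, 2 O.
Implicit hydrogens by atom environment:
  3 × C: 2 H each → 6
  3 × C: 1 H each → 3
  2 × C: no H
  2 × O: no H
  1 × C: 3 H
  1 × N: 2 H
  1 × N: no H
  Total hydrogens = 14.
Molecular formula: C9H14N2O2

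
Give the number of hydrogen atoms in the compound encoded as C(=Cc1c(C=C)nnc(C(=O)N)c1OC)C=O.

Hydrogens are implicit in SMILES; fill each atom to its normal valence:
  4 × C: 1 H each → 4
  4 × C (aromatic): no H
  3 × O: no H
  2 × N (aromatic): no H
  1 × C: 3 H
  1 × C: 2 H
  1 × C: no H
  1 × N: 2 H
  Total hydrogens = 11.

11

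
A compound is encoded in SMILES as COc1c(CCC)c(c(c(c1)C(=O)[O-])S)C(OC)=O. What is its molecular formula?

Heavy atoms from the SMILES: 13 C, 5 O, 1 S.
Implicit hydrogens by atom environment:
  5 × C (aromatic): no H
  4 × O: no H
  3 × C: 3 H each → 9
  2 × C: 2 H each → 4
  2 × C: no H
  1 × C (aromatic): 1 H
  1 × O (charge -1): no H
  1 × S: 1 H
  Total hydrogens = 15.
Net charge -1.
Molecular formula: C13H15O5S-

C13H15O5S-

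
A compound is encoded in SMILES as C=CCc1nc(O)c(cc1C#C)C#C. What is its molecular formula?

Heavy atoms from the SMILES: 12 C, 1 N, 1 O.
Implicit hydrogens by atom environment:
  4 × C (aromatic): no H
  3 × C: 1 H each → 3
  2 × C: 2 H each → 4
  2 × C: no H
  1 × C (aromatic): 1 H
  1 × N (aromatic): no H
  1 × O: 1 H
  Total hydrogens = 9.
Molecular formula: C12H9NO

C12H9NO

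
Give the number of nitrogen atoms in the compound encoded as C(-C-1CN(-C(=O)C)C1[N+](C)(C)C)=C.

The symbol for nitrogen appears 2 times in the SMILES.

2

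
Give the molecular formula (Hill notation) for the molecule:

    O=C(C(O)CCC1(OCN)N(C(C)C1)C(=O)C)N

C11H21N3O4

Heavy atoms from the SMILES: 11 C, 3 N, 4 O.
Implicit hydrogens by atom environment:
  4 × C: 2 H each → 8
  3 × C: no H
  3 × O: no H
  2 × C: 3 H each → 6
  2 × C: 1 H each → 2
  2 × N: 2 H each → 4
  1 × N: no H
  1 × O: 1 H
  Total hydrogens = 21.
Molecular formula: C11H21N3O4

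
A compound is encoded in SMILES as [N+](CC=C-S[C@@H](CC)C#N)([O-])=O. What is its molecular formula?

Heavy atoms from the SMILES: 7 C, 2 N, 2 O, 1 S.
Implicit hydrogens by atom environment:
  3 × C: 1 H each → 3
  2 × C: 2 H each → 4
  1 × C: 3 H
  1 × C: no H
  1 × N: no H
  1 × N (charge +1): no H
  1 × O: no H
  1 × O (charge -1): no H
  1 × S: no H
  Total hydrogens = 10.
Molecular formula: C7H10N2O2S

C7H10N2O2S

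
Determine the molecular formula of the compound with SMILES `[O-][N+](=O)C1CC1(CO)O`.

C4H7NO4

Heavy atoms from the SMILES: 4 C, 1 N, 4 O.
Implicit hydrogens by atom environment:
  2 × C: 2 H each → 4
  2 × O: 1 H each → 2
  1 × C: 1 H
  1 × C: no H
  1 × N (charge +1): no H
  1 × O: no H
  1 × O (charge -1): no H
  Total hydrogens = 7.
Molecular formula: C4H7NO4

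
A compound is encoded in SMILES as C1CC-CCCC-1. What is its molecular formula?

C7H14

Heavy atoms from the SMILES: 7 C.
Implicit hydrogens by atom environment:
  7 × C: 2 H each → 14
  Total hydrogens = 14.
Molecular formula: C7H14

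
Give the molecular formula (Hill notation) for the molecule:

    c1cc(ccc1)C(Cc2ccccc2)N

Heavy atoms from the SMILES: 14 C, 1 N.
Implicit hydrogens by atom environment:
  10 × C (aromatic): 1 H each → 10
  2 × C (aromatic): no H
  1 × C: 2 H
  1 × C: 1 H
  1 × N: 2 H
  Total hydrogens = 15.
Molecular formula: C14H15N

C14H15N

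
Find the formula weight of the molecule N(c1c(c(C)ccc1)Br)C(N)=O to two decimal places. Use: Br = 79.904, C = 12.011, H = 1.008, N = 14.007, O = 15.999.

Molecular formula: C8H9BrN2O.
M = 1×79.904 + 8×12.011 + 9×1.008 + 2×14.007 + 1×15.999 = 229.08 g/mol.

229.08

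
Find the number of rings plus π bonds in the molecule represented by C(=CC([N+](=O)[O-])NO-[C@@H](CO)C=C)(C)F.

Molecular formula from the SMILES: C8H13FN2O4.
DoU = (2C + 2 + N − H − X)/2 = (2·8 + 2 + 2 − 13 − 1)/2 = 6/2 = 3.
(Structurally: 0 ring(s) + 3 π bond(s) = 3.)

3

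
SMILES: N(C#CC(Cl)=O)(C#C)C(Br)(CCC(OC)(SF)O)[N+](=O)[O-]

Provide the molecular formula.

C10H9BrClFN2O5S

Heavy atoms from the SMILES: 1 Br, 10 C, 1 Cl, 1 F, 2 N, 5 O, 1 S.
Implicit hydrogens by atom environment:
  6 × C: no H
  3 × O: no H
  2 × C: 2 H each → 4
  1 × Br: no H
  1 × C: 3 H
  1 × C: 1 H
  1 × Cl: no H
  1 × F: no H
  1 × N (charge +1): no H
  1 × N: no H
  1 × O: 1 H
  1 × O (charge -1): no H
  1 × S: no H
  Total hydrogens = 9.
Molecular formula: C10H9BrClFN2O5S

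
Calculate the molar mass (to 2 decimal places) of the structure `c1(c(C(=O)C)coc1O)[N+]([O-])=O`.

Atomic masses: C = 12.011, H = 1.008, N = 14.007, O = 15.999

Molecular formula: C6H5NO5.
M = 6×12.011 + 5×1.008 + 1×14.007 + 5×15.999 = 171.11 g/mol.

171.11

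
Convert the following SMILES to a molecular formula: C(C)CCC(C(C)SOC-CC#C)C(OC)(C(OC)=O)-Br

Heavy atoms from the SMILES: 1 Br, 15 C, 4 O, 1 S.
Implicit hydrogens by atom environment:
  5 × C: 2 H each → 10
  4 × C: 3 H each → 12
  4 × O: no H
  3 × C: 1 H each → 3
  3 × C: no H
  1 × Br: no H
  1 × S: no H
  Total hydrogens = 25.
Molecular formula: C15H25BrO4S

C15H25BrO4S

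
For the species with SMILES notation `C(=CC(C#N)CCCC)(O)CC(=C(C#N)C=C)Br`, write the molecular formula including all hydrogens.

Heavy atoms from the SMILES: 1 Br, 14 C, 2 N, 1 O.
Implicit hydrogens by atom environment:
  5 × C: 2 H each → 10
  5 × C: no H
  3 × C: 1 H each → 3
  2 × N: no H
  1 × Br: no H
  1 × C: 3 H
  1 × O: 1 H
  Total hydrogens = 17.
Molecular formula: C14H17BrN2O

C14H17BrN2O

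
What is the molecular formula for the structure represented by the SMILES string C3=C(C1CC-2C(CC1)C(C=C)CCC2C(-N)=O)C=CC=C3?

C19H25NO

Heavy atoms from the SMILES: 19 C, 1 N, 1 O.
Implicit hydrogens by atom environment:
  6 × C: 2 H each → 12
  6 × C: 1 H each → 6
  5 × C (aromatic): 1 H each → 5
  1 × C: no H
  1 × C (aromatic): no H
  1 × N: 2 H
  1 × O: no H
  Total hydrogens = 25.
Molecular formula: C19H25NO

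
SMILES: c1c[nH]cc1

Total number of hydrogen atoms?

Hydrogens are implicit in SMILES; fill each atom to its normal valence:
  4 × C (aromatic): 1 H each → 4
  1 × N (aromatic): 1 H
  Total hydrogens = 5.

5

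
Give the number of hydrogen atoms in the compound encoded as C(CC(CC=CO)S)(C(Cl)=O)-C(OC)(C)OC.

19

Hydrogens are implicit in SMILES; fill each atom to its normal valence:
  4 × C: 1 H each → 4
  3 × C: 3 H each → 9
  3 × O: no H
  2 × C: 2 H each → 4
  2 × C: no H
  1 × Cl: no H
  1 × O: 1 H
  1 × S: 1 H
  Total hydrogens = 19.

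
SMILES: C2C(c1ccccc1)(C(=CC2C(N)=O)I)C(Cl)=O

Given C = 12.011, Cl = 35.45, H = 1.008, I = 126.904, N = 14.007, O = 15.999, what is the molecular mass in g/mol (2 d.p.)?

Molecular formula: C13H11ClINO2.
M = 13×12.011 + 1×35.45 + 11×1.008 + 1×126.904 + 1×14.007 + 2×15.999 = 375.59 g/mol.

375.59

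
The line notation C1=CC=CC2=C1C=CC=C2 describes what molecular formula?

Heavy atoms from the SMILES: 10 C.
Implicit hydrogens by atom environment:
  8 × C (aromatic): 1 H each → 8
  2 × C (aromatic): no H
  Total hydrogens = 8.
Molecular formula: C10H8

C10H8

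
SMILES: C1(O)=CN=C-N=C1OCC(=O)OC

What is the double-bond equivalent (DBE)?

5

Molecular formula from the SMILES: C7H8N2O4.
DoU = (2C + 2 + N − H − X)/2 = (2·7 + 2 + 2 − 8 − 0)/2 = 10/2 = 5.
(Structurally: 1 ring(s) + 4 π bond(s) = 5.)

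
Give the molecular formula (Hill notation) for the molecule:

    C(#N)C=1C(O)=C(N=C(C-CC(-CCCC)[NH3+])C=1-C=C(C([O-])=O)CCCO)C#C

Heavy atoms from the SMILES: 21 C, 3 N, 4 O.
Implicit hydrogens by atom environment:
  8 × C: 2 H each → 16
  5 × C (aromatic): no H
  4 × C: no H
  3 × C: 1 H each → 3
  2 × O: 1 H each → 2
  1 × C: 3 H
  1 × N (charge +1): 3 H
  1 × N (aromatic): no H
  1 × N: no H
  1 × O: no H
  1 × O (charge -1): no H
  Total hydrogens = 27.
Molecular formula: C21H27N3O4

C21H27N3O4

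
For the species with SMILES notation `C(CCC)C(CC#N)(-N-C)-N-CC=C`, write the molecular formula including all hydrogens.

C11H21N3

Heavy atoms from the SMILES: 11 C, 3 N.
Implicit hydrogens by atom environment:
  6 × C: 2 H each → 12
  2 × C: 3 H each → 6
  2 × C: no H
  2 × N: 1 H each → 2
  1 × C: 1 H
  1 × N: no H
  Total hydrogens = 21.
Molecular formula: C11H21N3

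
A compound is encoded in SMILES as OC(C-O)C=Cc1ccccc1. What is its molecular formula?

Heavy atoms from the SMILES: 10 C, 2 O.
Implicit hydrogens by atom environment:
  5 × C (aromatic): 1 H each → 5
  3 × C: 1 H each → 3
  2 × O: 1 H each → 2
  1 × C: 2 H
  1 × C (aromatic): no H
  Total hydrogens = 12.
Molecular formula: C10H12O2

C10H12O2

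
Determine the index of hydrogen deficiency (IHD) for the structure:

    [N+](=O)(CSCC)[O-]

1

Molecular formula from the SMILES: C3H7NO2S.
DoU = (2C + 2 + N − H − X)/2 = (2·3 + 2 + 1 − 7 − 0)/2 = 2/2 = 1.
(Structurally: 0 ring(s) + 1 π bond(s) = 1.)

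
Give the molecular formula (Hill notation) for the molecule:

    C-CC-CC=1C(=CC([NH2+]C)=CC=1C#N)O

Heavy atoms from the SMILES: 12 C, 2 N, 1 O.
Implicit hydrogens by atom environment:
  4 × C (aromatic): no H
  3 × C: 2 H each → 6
  2 × C: 3 H each → 6
  2 × C (aromatic): 1 H each → 2
  1 × C: no H
  1 × N (charge +1): 2 H
  1 × N: no H
  1 × O: 1 H
  Total hydrogens = 17.
Net charge +1.
Molecular formula: C12H17N2O+

C12H17N2O+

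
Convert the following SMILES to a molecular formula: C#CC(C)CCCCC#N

C9H13N

Heavy atoms from the SMILES: 9 C, 1 N.
Implicit hydrogens by atom environment:
  4 × C: 2 H each → 8
  2 × C: 1 H each → 2
  2 × C: no H
  1 × C: 3 H
  1 × N: no H
  Total hydrogens = 13.
Molecular formula: C9H13N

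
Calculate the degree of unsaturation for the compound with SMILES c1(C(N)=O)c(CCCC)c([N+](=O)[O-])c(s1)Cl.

Molecular formula from the SMILES: C9H11ClN2O3S.
DoU = (2C + 2 + N − H − X)/2 = (2·9 + 2 + 2 − 11 − 1)/2 = 10/2 = 5.
(Structurally: 1 ring(s) + 4 π bond(s) = 5.)

5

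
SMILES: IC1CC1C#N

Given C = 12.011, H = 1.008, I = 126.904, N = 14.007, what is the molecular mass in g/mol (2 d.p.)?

192.99

Molecular formula: C4H4IN.
M = 4×12.011 + 4×1.008 + 1×126.904 + 1×14.007 = 192.99 g/mol.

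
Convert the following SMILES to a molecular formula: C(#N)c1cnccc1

C6H4N2

Heavy atoms from the SMILES: 6 C, 2 N.
Implicit hydrogens by atom environment:
  4 × C (aromatic): 1 H each → 4
  1 × C (aromatic): no H
  1 × C: no H
  1 × N (aromatic): no H
  1 × N: no H
  Total hydrogens = 4.
Molecular formula: C6H4N2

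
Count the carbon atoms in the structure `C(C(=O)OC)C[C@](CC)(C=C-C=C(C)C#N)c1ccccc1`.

19

The symbol for carbon appears 19 times in the SMILES. Lowercase c denotes aromatic carbon and counts toward C.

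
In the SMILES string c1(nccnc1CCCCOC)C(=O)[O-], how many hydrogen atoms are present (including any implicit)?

13

Hydrogens are implicit in SMILES; fill each atom to its normal valence:
  4 × C: 2 H each → 8
  2 × C (aromatic): 1 H each → 2
  2 × C (aromatic): no H
  2 × N (aromatic): no H
  2 × O: no H
  1 × C: 3 H
  1 × C: no H
  1 × O (charge -1): no H
  Total hydrogens = 13.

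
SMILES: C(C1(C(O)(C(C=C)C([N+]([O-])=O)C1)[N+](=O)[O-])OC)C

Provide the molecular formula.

Heavy atoms from the SMILES: 10 C, 2 N, 6 O.
Implicit hydrogens by atom environment:
  3 × C: 2 H each → 6
  3 × C: 1 H each → 3
  3 × O: no H
  2 × C: 3 H each → 6
  2 × C: no H
  2 × N (charge +1): no H
  2 × O (charge -1): no H
  1 × O: 1 H
  Total hydrogens = 16.
Molecular formula: C10H16N2O6

C10H16N2O6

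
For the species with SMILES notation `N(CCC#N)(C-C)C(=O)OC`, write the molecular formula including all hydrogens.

C7H12N2O2

Heavy atoms from the SMILES: 7 C, 2 N, 2 O.
Implicit hydrogens by atom environment:
  3 × C: 2 H each → 6
  2 × C: 3 H each → 6
  2 × C: no H
  2 × N: no H
  2 × O: no H
  Total hydrogens = 12.
Molecular formula: C7H12N2O2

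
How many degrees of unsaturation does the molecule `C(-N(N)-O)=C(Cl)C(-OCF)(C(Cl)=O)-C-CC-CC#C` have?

Molecular formula from the SMILES: C11H15Cl2FN2O3.
DoU = (2C + 2 + N − H − X)/2 = (2·11 + 2 + 2 − 15 − 3)/2 = 8/2 = 4.
(Structurally: 0 ring(s) + 4 π bond(s) = 4.)

4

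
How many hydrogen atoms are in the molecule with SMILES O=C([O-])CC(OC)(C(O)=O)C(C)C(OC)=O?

Hydrogens are implicit in SMILES; fill each atom to its normal valence:
  5 × O: no H
  4 × C: no H
  3 × C: 3 H each → 9
  1 × C: 2 H
  1 × C: 1 H
  1 × O: 1 H
  1 × O (charge -1): no H
  Total hydrogens = 13.

13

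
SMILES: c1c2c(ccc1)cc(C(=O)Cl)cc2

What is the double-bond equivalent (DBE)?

8

Molecular formula from the SMILES: C11H7ClO.
DoU = (2C + 2 + N − H − X)/2 = (2·11 + 2 + 0 − 7 − 1)/2 = 16/2 = 8.
(Structurally: 2 ring(s) + 6 π bond(s) = 8.)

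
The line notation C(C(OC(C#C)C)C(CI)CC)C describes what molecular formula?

Heavy atoms from the SMILES: 11 C, 1 I, 1 O.
Implicit hydrogens by atom environment:
  4 × C: 1 H each → 4
  3 × C: 3 H each → 9
  3 × C: 2 H each → 6
  1 × C: no H
  1 × I: no H
  1 × O: no H
  Total hydrogens = 19.
Molecular formula: C11H19IO

C11H19IO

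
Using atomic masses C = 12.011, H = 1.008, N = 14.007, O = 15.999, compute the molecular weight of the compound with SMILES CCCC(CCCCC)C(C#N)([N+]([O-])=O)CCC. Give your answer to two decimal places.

254.37

Molecular formula: C14H26N2O2.
M = 14×12.011 + 26×1.008 + 2×14.007 + 2×15.999 = 254.37 g/mol.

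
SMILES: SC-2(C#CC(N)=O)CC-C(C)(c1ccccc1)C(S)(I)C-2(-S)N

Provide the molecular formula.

Heavy atoms from the SMILES: 16 C, 1 I, 2 N, 1 O, 3 S.
Implicit hydrogens by atom environment:
  7 × C: no H
  5 × C (aromatic): 1 H each → 5
  3 × S: 1 H each → 3
  2 × C: 2 H each → 4
  2 × N: 2 H each → 4
  1 × C: 3 H
  1 × C (aromatic): no H
  1 × I: no H
  1 × O: no H
  Total hydrogens = 19.
Molecular formula: C16H19IN2OS3

C16H19IN2OS3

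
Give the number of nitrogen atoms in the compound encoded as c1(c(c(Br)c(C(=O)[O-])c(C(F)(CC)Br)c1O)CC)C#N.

1

The symbol for nitrogen appears 1 time in the SMILES.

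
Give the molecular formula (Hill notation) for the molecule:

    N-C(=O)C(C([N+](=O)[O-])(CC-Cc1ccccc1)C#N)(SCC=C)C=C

C18H21N3O3S

Heavy atoms from the SMILES: 18 C, 3 N, 3 O, 1 S.
Implicit hydrogens by atom environment:
  6 × C: 2 H each → 12
  5 × C (aromatic): 1 H each → 5
  4 × C: no H
  2 × C: 1 H each → 2
  2 × O: no H
  1 × C (aromatic): no H
  1 × N: 2 H
  1 × N: no H
  1 × N (charge +1): no H
  1 × O (charge -1): no H
  1 × S: no H
  Total hydrogens = 21.
Molecular formula: C18H21N3O3S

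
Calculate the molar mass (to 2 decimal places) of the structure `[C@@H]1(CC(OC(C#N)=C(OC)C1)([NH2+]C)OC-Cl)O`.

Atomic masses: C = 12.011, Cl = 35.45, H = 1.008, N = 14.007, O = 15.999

Molecular formula: C10H16ClN2O4+.
M = 10×12.011 + 1×35.45 + 16×1.008 + 2×14.007 + 4×15.999 = 263.70 g/mol.

263.70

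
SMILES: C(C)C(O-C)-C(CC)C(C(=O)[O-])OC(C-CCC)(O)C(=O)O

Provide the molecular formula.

Heavy atoms from the SMILES: 15 C, 7 O.
Implicit hydrogens by atom environment:
  5 × C: 2 H each → 10
  4 × C: 3 H each → 12
  4 × O: no H
  3 × C: 1 H each → 3
  3 × C: no H
  2 × O: 1 H each → 2
  1 × O (charge -1): no H
  Total hydrogens = 27.
Net charge -1.
Molecular formula: C15H27O7-

C15H27O7-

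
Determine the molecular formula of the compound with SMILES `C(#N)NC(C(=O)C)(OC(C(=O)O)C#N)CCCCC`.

C12H17N3O4

Heavy atoms from the SMILES: 12 C, 3 N, 4 O.
Implicit hydrogens by atom environment:
  5 × C: no H
  4 × C: 2 H each → 8
  3 × O: no H
  2 × C: 3 H each → 6
  2 × N: no H
  1 × C: 1 H
  1 × N: 1 H
  1 × O: 1 H
  Total hydrogens = 17.
Molecular formula: C12H17N3O4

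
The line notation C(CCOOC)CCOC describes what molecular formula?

C7H16O3

Heavy atoms from the SMILES: 7 C, 3 O.
Implicit hydrogens by atom environment:
  5 × C: 2 H each → 10
  3 × O: no H
  2 × C: 3 H each → 6
  Total hydrogens = 16.
Molecular formula: C7H16O3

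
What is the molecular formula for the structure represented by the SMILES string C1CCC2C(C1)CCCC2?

C10H18

Heavy atoms from the SMILES: 10 C.
Implicit hydrogens by atom environment:
  8 × C: 2 H each → 16
  2 × C: 1 H each → 2
  Total hydrogens = 18.
Molecular formula: C10H18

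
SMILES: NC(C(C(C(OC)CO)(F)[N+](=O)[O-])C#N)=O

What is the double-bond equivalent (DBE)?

Molecular formula from the SMILES: C7H10FN3O5.
DoU = (2C + 2 + N − H − X)/2 = (2·7 + 2 + 3 − 10 − 1)/2 = 8/2 = 4.
(Structurally: 0 ring(s) + 4 π bond(s) = 4.)

4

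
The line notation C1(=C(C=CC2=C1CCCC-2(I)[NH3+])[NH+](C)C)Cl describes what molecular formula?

Heavy atoms from the SMILES: 12 C, 1 Cl, 1 I, 2 N.
Implicit hydrogens by atom environment:
  4 × C (aromatic): no H
  3 × C: 2 H each → 6
  2 × C: 3 H each → 6
  2 × C (aromatic): 1 H each → 2
  1 × C: no H
  1 × Cl: no H
  1 × I: no H
  1 × N (charge +1): 3 H
  1 × N (charge +1): 1 H
  Total hydrogens = 18.
Net charge +2.
Molecular formula: [C12H18ClIN2]2+

[C12H18ClIN2]2+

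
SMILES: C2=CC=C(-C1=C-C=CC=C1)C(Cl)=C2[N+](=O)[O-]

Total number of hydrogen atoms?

Hydrogens are implicit in SMILES; fill each atom to its normal valence:
  8 × C (aromatic): 1 H each → 8
  4 × C (aromatic): no H
  1 × Cl: no H
  1 × N (charge +1): no H
  1 × O: no H
  1 × O (charge -1): no H
  Total hydrogens = 8.

8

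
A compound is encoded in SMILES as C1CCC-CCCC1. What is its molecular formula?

C8H16

Heavy atoms from the SMILES: 8 C.
Implicit hydrogens by atom environment:
  8 × C: 2 H each → 16
  Total hydrogens = 16.
Molecular formula: C8H16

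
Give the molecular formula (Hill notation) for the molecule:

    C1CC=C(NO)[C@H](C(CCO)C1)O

Heavy atoms from the SMILES: 9 C, 1 N, 3 O.
Implicit hydrogens by atom environment:
  5 × C: 2 H each → 10
  3 × C: 1 H each → 3
  3 × O: 1 H each → 3
  1 × C: no H
  1 × N: 1 H
  Total hydrogens = 17.
Molecular formula: C9H17NO3

C9H17NO3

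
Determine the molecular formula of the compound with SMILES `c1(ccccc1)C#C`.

Heavy atoms from the SMILES: 8 C.
Implicit hydrogens by atom environment:
  5 × C (aromatic): 1 H each → 5
  1 × C: 1 H
  1 × C (aromatic): no H
  1 × C: no H
  Total hydrogens = 6.
Molecular formula: C8H6

C8H6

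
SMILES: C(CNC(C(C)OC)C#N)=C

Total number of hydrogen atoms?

14

Hydrogens are implicit in SMILES; fill each atom to its normal valence:
  3 × C: 1 H each → 3
  2 × C: 3 H each → 6
  2 × C: 2 H each → 4
  1 × C: no H
  1 × N: 1 H
  1 × N: no H
  1 × O: no H
  Total hydrogens = 14.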